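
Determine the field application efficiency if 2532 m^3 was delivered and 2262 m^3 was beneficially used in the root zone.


Ea = V_root / V_field * 100 = 2262 / 2532 * 100 = 89.3365%

89.3365 %


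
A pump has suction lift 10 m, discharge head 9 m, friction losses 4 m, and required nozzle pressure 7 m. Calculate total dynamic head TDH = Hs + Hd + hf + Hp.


TDH = Hs + Hd + hf + Hp = 10 + 9 + 4 + 7 = 30

30 m


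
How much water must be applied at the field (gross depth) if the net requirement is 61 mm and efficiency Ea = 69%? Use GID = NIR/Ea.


Ea = 69% = 0.69
GID = NIR / Ea = 61 / 0.69 = 88.4058 mm

88.4058 mm


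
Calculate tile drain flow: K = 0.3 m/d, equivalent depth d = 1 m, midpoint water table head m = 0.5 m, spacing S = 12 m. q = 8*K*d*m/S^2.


q = 8*K*d*m/S^2
q = 8*0.3*1*0.5/12^2
q = 1.2000 / 144

0.0083 m/d


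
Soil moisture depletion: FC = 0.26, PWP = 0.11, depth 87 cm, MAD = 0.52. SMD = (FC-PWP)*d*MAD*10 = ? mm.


SMD = (FC - PWP) * d * MAD * 10
SMD = (0.26 - 0.11) * 87 * 0.52 * 10
SMD = 0.1500 * 87 * 0.52 * 10

67.8600 mm


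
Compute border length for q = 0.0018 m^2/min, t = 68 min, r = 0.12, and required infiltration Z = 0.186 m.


L = q*t/((1+r)*Z)
L = 0.0018*68/((1+0.12)*0.186)
L = 0.1224/0.20832

0.5876 m


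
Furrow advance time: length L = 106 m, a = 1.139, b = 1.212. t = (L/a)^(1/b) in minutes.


t = (L/a)^(1/b)
t = (106/1.139)^(1/1.212)
t = 93.064091^(1/1.212)

42.1122 min


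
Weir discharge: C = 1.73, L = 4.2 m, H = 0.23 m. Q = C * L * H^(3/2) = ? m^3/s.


Q = C * L * H^(3/2) = 1.73 * 4.2 * 0.23^1.5 = 1.73 * 4.2 * 0.110304

0.8015 m^3/s


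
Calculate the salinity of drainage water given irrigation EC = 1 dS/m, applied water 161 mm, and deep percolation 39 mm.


EC_dw = EC_iw * D_iw / D_dw
EC_dw = 1 * 161 / 39
EC_dw = 161 / 39

4.1282 dS/m


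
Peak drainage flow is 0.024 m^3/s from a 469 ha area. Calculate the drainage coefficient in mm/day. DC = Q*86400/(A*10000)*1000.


DC = Q * 86400 / (A * 10000) * 1000
DC = 0.024 * 86400 / (469 * 10000) * 1000
DC = 2073600.0000 / 4690000

0.4421 mm/day


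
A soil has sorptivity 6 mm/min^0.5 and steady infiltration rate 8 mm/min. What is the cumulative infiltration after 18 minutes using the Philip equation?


F = S*sqrt(t) + A*t
F = 6*sqrt(18) + 8*18
F = 6*4.242641 + 144

169.4558 mm


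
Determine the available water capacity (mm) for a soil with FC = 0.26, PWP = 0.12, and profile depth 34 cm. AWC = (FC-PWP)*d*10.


AWC = (FC - PWP) * d * 10
AWC = (0.26 - 0.12) * 34 * 10
AWC = 0.1400 * 34 * 10

47.6000 mm


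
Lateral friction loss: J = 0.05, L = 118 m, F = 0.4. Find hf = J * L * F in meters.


hf = J * L * F = 0.05 * 118 * 0.4 = 2.3600 m

2.3600 m


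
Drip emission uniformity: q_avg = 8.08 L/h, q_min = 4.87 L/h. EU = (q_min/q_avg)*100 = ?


EU = (q_min/q_avg)*100 = (4.87/8.08)*100 = 60.2723%

60.2723 %


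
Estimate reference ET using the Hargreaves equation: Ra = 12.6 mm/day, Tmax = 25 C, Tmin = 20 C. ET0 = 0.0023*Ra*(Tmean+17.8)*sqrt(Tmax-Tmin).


Tmean = (Tmax + Tmin)/2 = (25 + 20)/2 = 22.5
ET0 = 0.0023 * 12.6 * (22.5 + 17.8) * sqrt(25 - 20)
ET0 = 0.0023 * 12.6 * 40.3 * 2.236068

2.6115 mm/day


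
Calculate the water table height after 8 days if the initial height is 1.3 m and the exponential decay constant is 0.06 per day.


m = m0 * exp(-k*t)
m = 1.3 * exp(-0.06 * 8)
m = 1.3 * exp(-0.4800)

0.8044 m


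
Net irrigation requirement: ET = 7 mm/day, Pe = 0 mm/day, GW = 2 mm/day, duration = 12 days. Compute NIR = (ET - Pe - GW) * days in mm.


Daily deficit = ET - Pe - GW = 7 - 0 - 2 = 5 mm/day
NIR = 5 * 12 = 60 mm

60.0000 mm


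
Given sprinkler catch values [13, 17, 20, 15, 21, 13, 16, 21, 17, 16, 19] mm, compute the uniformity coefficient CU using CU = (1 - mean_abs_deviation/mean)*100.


mean = 17.090909 mm
MAD = 2.297521 mm
CU = (1 - 2.297521/17.090909)*100

86.5571 %


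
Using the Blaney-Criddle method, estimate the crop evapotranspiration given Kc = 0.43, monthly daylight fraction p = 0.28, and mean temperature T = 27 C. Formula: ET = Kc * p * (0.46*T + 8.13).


ET = Kc * p * (0.46*T + 8.13)
ET = 0.43 * 0.28 * (0.46*27 + 8.13)
ET = 0.43 * 0.28 * 20.5500

2.4742 mm/day


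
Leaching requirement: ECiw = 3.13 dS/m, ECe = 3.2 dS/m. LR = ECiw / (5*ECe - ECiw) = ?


LR = ECiw / (5*ECe - ECiw)
LR = 3.13 / (5*3.2 - 3.13)
LR = 3.13 / 12.8700

0.2432


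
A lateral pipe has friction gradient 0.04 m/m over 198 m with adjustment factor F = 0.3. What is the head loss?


hf = J * L * F = 0.04 * 198 * 0.3 = 2.3760 m

2.3760 m


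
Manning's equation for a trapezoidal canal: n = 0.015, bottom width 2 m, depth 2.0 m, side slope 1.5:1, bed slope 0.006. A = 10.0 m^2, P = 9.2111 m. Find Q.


R = A/P = 10.0/9.2111 = 1.085647
Q = (1/0.015) * 10.0 * 1.085647^(2/3) * 0.006^0.5

54.5477 m^3/s


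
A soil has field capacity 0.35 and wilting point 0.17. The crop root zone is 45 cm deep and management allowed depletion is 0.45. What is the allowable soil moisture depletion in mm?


SMD = (FC - PWP) * d * MAD * 10
SMD = (0.35 - 0.17) * 45 * 0.45 * 10
SMD = 0.1800 * 45 * 0.45 * 10

36.4500 mm


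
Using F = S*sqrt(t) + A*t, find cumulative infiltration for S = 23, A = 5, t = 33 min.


F = S*sqrt(t) + A*t
F = 23*sqrt(33) + 5*33
F = 23*5.744563 + 165

297.1249 mm


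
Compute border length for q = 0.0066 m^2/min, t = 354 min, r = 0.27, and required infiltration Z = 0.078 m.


L = q*t/((1+r)*Z)
L = 0.0066*354/((1+0.27)*0.078)
L = 2.3364/0.09906

23.5857 m


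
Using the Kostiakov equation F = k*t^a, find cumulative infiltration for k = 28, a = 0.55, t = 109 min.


F = k * t^a = 28 * 109^0.55
F = 28 * 13.200323

369.6090 mm


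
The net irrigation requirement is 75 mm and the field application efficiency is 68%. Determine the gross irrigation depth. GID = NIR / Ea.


Ea = 68% = 0.68
GID = NIR / Ea = 75 / 0.68 = 110.2941 mm

110.2941 mm


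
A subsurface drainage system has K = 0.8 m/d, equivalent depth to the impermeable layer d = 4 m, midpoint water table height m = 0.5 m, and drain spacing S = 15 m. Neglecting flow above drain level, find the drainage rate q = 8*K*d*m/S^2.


q = 8*K*d*m/S^2
q = 8*0.8*4*0.5/15^2
q = 12.8000 / 225

0.0569 m/d


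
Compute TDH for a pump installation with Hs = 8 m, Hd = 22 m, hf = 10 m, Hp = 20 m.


TDH = Hs + Hd + hf + Hp = 8 + 22 + 10 + 20 = 60

60 m


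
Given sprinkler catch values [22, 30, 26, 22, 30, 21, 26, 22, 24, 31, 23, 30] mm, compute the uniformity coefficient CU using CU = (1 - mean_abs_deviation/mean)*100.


mean = 25.583333 mm
MAD = 3.250000 mm
CU = (1 - 3.250000/25.583333)*100

87.2964 %


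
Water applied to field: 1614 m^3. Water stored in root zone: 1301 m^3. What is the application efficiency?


Ea = V_root / V_field * 100 = 1301 / 1614 * 100 = 80.6072%

80.6072 %


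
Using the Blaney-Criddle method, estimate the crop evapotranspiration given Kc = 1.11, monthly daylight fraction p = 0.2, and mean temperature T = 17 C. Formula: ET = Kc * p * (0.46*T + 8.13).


ET = Kc * p * (0.46*T + 8.13)
ET = 1.11 * 0.2 * (0.46*17 + 8.13)
ET = 1.11 * 0.2 * 15.9500

3.5409 mm/day


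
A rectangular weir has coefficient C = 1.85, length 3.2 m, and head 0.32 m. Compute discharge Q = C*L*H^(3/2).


Q = C * L * H^(3/2) = 1.85 * 3.2 * 0.32^1.5 = 1.85 * 3.2 * 0.181019

1.0716 m^3/s


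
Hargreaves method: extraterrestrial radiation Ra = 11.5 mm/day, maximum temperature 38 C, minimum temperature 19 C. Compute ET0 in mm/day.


Tmean = (Tmax + Tmin)/2 = (38 + 19)/2 = 28.5
ET0 = 0.0023 * 11.5 * (28.5 + 17.8) * sqrt(38 - 19)
ET0 = 0.0023 * 11.5 * 46.3 * 4.358899

5.3381 mm/day


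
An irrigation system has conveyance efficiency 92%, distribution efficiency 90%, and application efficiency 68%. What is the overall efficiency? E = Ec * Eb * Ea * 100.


Ec = 0.92, Eb = 0.9, Ea = 0.68
E = 0.92 * 0.9 * 0.68 * 100 = 56.3040%

56.3040 %


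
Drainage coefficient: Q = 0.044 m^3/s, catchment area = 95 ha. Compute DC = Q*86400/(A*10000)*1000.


DC = Q * 86400 / (A * 10000) * 1000
DC = 0.044 * 86400 / (95 * 10000) * 1000
DC = 3801600.0000 / 950000

4.0017 mm/day


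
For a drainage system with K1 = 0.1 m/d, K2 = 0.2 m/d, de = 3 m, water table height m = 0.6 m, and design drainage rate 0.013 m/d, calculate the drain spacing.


S^2 = 8*K2*de*m/q + 4*K1*m^2/q
S^2 = 8*0.2*3*0.6/0.013 + 4*0.1*0.6^2/0.013
S = sqrt(232.6154)

15.2517 m


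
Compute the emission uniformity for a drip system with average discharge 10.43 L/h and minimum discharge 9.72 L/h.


EU = (q_min/q_avg)*100 = (9.72/10.43)*100 = 93.1927%

93.1927 %


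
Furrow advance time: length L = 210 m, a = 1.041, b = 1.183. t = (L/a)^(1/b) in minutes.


t = (L/a)^(1/b)
t = (210/1.041)^(1/1.183)
t = 201.729107^(1/1.183)

88.7648 min


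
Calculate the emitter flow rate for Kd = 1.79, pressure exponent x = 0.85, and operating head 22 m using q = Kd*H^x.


q = Kd * H^x = 1.79 * 22^0.85 = 1.79 * 13.837552

24.7692 L/h


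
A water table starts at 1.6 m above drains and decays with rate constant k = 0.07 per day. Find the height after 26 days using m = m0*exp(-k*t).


m = m0 * exp(-k*t)
m = 1.6 * exp(-0.07 * 26)
m = 1.6 * exp(-1.8200)

0.2592 m


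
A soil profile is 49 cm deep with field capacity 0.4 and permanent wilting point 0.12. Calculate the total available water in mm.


AWC = (FC - PWP) * d * 10
AWC = (0.4 - 0.12) * 49 * 10
AWC = 0.2800 * 49 * 10

137.2000 mm


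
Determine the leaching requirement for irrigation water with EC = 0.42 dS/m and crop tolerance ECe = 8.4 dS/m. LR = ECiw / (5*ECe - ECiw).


LR = ECiw / (5*ECe - ECiw)
LR = 0.42 / (5*8.4 - 0.42)
LR = 0.42 / 41.5800

0.0101


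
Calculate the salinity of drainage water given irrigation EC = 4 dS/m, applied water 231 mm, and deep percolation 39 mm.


EC_dw = EC_iw * D_iw / D_dw
EC_dw = 4 * 231 / 39
EC_dw = 924 / 39

23.6923 dS/m


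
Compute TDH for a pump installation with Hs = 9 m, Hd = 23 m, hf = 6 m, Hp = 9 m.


TDH = Hs + Hd + hf + Hp = 9 + 23 + 6 + 9 = 47

47 m


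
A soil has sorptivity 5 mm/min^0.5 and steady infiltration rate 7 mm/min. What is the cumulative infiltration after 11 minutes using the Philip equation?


F = S*sqrt(t) + A*t
F = 5*sqrt(11) + 7*11
F = 5*3.316625 + 77

93.5831 mm


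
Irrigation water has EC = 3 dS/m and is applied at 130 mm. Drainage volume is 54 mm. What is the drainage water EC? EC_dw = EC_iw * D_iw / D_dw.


EC_dw = EC_iw * D_iw / D_dw
EC_dw = 3 * 130 / 54
EC_dw = 390 / 54

7.2222 dS/m


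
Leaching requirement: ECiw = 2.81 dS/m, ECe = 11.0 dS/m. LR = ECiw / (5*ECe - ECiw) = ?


LR = ECiw / (5*ECe - ECiw)
LR = 2.81 / (5*11.0 - 2.81)
LR = 2.81 / 52.1900

0.0538


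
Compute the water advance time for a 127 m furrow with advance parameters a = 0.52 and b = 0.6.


t = (L/a)^(1/b)
t = (127/0.52)^(1/0.6)
t = 244.230769^(1/0.6)

9542.6126 min


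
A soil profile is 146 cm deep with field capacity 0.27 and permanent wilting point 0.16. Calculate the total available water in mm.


AWC = (FC - PWP) * d * 10
AWC = (0.27 - 0.16) * 146 * 10
AWC = 0.1100 * 146 * 10

160.6000 mm


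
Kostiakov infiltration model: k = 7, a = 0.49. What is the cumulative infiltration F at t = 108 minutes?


F = k * t^a = 7 * 108^0.49
F = 7 * 9.916939

69.4186 mm


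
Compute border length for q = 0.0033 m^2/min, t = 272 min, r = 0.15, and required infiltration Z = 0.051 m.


L = q*t/((1+r)*Z)
L = 0.0033*272/((1+0.15)*0.051)
L = 0.8976/0.05865

15.3043 m


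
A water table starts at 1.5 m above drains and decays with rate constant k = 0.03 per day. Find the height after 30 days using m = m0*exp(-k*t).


m = m0 * exp(-k*t)
m = 1.5 * exp(-0.03 * 30)
m = 1.5 * exp(-0.9000)

0.6099 m


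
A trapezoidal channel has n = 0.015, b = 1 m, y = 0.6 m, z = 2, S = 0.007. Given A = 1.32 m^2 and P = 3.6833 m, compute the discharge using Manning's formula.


R = A/P = 1.32/3.6833 = 0.358374
Q = (1/0.015) * 1.32 * 0.358374^(2/3) * 0.007^0.5

3.7147 m^3/s


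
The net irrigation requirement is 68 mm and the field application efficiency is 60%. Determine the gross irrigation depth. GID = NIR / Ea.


Ea = 60% = 0.6
GID = NIR / Ea = 68 / 0.6 = 113.3333 mm

113.3333 mm


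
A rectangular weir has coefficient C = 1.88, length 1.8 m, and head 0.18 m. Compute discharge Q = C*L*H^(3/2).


Q = C * L * H^(3/2) = 1.88 * 1.8 * 0.18^1.5 = 1.88 * 1.8 * 0.076368

0.2584 m^3/s


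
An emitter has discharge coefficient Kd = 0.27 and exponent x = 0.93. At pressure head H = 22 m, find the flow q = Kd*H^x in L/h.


q = Kd * H^x = 0.27 * 22^0.93 = 0.27 * 17.719567

4.7843 L/h


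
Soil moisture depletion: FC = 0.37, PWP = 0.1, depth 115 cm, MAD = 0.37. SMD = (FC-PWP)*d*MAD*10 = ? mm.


SMD = (FC - PWP) * d * MAD * 10
SMD = (0.37 - 0.1) * 115 * 0.37 * 10
SMD = 0.2700 * 115 * 0.37 * 10

114.8850 mm


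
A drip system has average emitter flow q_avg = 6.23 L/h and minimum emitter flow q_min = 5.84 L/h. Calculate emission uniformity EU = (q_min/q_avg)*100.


EU = (q_min/q_avg)*100 = (5.84/6.23)*100 = 93.7400%

93.7400 %


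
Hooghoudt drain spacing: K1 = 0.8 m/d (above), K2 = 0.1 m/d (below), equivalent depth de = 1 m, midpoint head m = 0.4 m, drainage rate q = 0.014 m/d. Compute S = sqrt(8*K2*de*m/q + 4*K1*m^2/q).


S^2 = 8*K2*de*m/q + 4*K1*m^2/q
S^2 = 8*0.1*1*0.4/0.014 + 4*0.8*0.4^2/0.014
S = sqrt(59.4286)

7.7090 m


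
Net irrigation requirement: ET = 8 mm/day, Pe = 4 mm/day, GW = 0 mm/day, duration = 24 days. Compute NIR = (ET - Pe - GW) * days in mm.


Daily deficit = ET - Pe - GW = 8 - 4 - 0 = 4 mm/day
NIR = 4 * 24 = 96 mm

96.0000 mm


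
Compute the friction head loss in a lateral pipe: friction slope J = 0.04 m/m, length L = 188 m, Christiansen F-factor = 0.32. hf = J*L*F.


hf = J * L * F = 0.04 * 188 * 0.32 = 2.4064 m

2.4064 m


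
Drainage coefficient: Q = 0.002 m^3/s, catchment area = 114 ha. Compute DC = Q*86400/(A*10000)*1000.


DC = Q * 86400 / (A * 10000) * 1000
DC = 0.002 * 86400 / (114 * 10000) * 1000
DC = 172800.0000 / 1140000

0.1516 mm/day


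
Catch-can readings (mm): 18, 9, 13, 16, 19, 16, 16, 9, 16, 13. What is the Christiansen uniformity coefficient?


mean = 14.500000 mm
MAD = 2.800000 mm
CU = (1 - 2.800000/14.500000)*100

80.6897 %


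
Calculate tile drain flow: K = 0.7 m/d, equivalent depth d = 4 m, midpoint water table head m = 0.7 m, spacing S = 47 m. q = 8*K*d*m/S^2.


q = 8*K*d*m/S^2
q = 8*0.7*4*0.7/47^2
q = 15.6800 / 2209

0.0071 m/d


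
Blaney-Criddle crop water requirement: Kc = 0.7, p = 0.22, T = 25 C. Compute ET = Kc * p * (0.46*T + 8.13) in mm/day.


ET = Kc * p * (0.46*T + 8.13)
ET = 0.7 * 0.22 * (0.46*25 + 8.13)
ET = 0.7 * 0.22 * 19.6300

3.0230 mm/day


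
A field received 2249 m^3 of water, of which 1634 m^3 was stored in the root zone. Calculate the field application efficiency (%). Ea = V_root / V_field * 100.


Ea = V_root / V_field * 100 = 1634 / 2249 * 100 = 72.6545%

72.6545 %


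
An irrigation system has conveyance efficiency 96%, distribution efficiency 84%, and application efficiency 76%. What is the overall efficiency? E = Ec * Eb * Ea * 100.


Ec = 0.96, Eb = 0.84, Ea = 0.76
E = 0.96 * 0.84 * 0.76 * 100 = 61.2864%

61.2864 %


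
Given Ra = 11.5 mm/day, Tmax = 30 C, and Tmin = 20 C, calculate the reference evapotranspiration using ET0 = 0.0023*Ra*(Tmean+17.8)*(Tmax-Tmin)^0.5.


Tmean = (Tmax + Tmin)/2 = (30 + 20)/2 = 25.0
ET0 = 0.0023 * 11.5 * (25.0 + 17.8) * sqrt(30 - 20)
ET0 = 0.0023 * 11.5 * 42.8 * 3.162278

3.5799 mm/day


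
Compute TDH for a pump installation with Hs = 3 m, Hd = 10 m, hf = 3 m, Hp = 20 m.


TDH = Hs + Hd + hf + Hp = 3 + 10 + 3 + 20 = 36

36 m


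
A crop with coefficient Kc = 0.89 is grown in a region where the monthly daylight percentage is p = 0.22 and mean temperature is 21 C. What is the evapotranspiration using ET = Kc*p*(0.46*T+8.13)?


ET = Kc * p * (0.46*T + 8.13)
ET = 0.89 * 0.22 * (0.46*21 + 8.13)
ET = 0.89 * 0.22 * 17.7900

3.4833 mm/day


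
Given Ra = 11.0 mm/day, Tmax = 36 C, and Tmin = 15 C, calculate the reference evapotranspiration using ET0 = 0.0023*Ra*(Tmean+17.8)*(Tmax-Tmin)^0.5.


Tmean = (Tmax + Tmin)/2 = (36 + 15)/2 = 25.5
ET0 = 0.0023 * 11.0 * (25.5 + 17.8) * sqrt(36 - 15)
ET0 = 0.0023 * 11.0 * 43.3 * 4.582576

5.0202 mm/day


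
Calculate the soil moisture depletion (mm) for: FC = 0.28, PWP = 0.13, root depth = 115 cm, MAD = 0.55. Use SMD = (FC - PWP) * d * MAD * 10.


SMD = (FC - PWP) * d * MAD * 10
SMD = (0.28 - 0.13) * 115 * 0.55 * 10
SMD = 0.1500 * 115 * 0.55 * 10

94.8750 mm


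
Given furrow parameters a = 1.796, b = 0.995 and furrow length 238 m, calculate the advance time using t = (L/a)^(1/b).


t = (L/a)^(1/b)
t = (238/1.796)^(1/0.995)
t = 132.516704^(1/0.995)

135.8111 min


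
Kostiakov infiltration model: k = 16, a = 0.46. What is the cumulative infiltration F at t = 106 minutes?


F = k * t^a = 16 * 106^0.46
F = 16 * 8.543596

136.6975 mm


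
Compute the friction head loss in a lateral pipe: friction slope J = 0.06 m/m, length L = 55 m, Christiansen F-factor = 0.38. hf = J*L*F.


hf = J * L * F = 0.06 * 55 * 0.38 = 1.2540 m

1.2540 m


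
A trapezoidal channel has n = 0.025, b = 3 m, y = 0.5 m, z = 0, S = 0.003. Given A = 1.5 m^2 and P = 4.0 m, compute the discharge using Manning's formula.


R = A/P = 1.5/4.0 = 0.375000
Q = (1/0.025) * 1.5 * 0.375000^(2/3) * 0.003^0.5

1.7090 m^3/s


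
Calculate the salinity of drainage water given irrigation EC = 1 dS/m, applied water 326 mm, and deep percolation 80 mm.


EC_dw = EC_iw * D_iw / D_dw
EC_dw = 1 * 326 / 80
EC_dw = 326 / 80

4.0750 dS/m


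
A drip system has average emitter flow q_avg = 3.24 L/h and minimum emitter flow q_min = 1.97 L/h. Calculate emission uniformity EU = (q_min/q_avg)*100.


EU = (q_min/q_avg)*100 = (1.97/3.24)*100 = 60.8025%

60.8025 %


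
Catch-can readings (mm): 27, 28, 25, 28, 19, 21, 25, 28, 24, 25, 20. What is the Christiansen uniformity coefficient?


mean = 24.545455 mm
MAD = 2.578512 mm
CU = (1 - 2.578512/24.545455)*100

89.4950 %


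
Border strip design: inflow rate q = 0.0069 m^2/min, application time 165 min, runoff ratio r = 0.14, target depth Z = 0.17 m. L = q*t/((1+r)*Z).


L = q*t/((1+r)*Z)
L = 0.0069*165/((1+0.14)*0.17)
L = 1.1385/0.1938

5.8746 m


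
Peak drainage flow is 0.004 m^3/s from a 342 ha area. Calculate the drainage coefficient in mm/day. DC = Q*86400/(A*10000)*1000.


DC = Q * 86400 / (A * 10000) * 1000
DC = 0.004 * 86400 / (342 * 10000) * 1000
DC = 345600.0000 / 3420000

0.1011 mm/day


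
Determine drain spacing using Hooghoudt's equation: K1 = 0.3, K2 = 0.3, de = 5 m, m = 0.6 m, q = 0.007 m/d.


S^2 = 8*K2*de*m/q + 4*K1*m^2/q
S^2 = 8*0.3*5*0.6/0.007 + 4*0.3*0.6^2/0.007
S = sqrt(1090.2857)

33.0195 m


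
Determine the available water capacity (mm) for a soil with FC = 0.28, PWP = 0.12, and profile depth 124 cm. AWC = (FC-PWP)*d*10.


AWC = (FC - PWP) * d * 10
AWC = (0.28 - 0.12) * 124 * 10
AWC = 0.1600 * 124 * 10

198.4000 mm


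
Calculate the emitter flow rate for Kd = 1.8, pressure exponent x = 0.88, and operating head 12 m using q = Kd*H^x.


q = Kd * H^x = 1.8 * 12^0.88 = 1.8 * 8.905934

16.0307 L/h


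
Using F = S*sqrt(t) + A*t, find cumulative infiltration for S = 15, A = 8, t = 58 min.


F = S*sqrt(t) + A*t
F = 15*sqrt(58) + 8*58
F = 15*7.615773 + 464

578.2366 mm


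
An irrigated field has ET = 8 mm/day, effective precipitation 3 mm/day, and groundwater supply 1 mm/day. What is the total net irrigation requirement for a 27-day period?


Daily deficit = ET - Pe - GW = 8 - 3 - 1 = 4 mm/day
NIR = 4 * 27 = 108 mm

108.0000 mm


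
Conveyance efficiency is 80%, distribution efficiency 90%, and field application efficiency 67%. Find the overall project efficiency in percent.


Ec = 0.8, Eb = 0.9, Ea = 0.67
E = 0.8 * 0.9 * 0.67 * 100 = 48.2400%

48.2400 %


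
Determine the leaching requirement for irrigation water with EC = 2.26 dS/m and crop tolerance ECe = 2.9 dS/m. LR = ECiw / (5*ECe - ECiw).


LR = ECiw / (5*ECe - ECiw)
LR = 2.26 / (5*2.9 - 2.26)
LR = 2.26 / 12.2400

0.1846


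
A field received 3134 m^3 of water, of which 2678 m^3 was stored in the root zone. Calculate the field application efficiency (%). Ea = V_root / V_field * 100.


Ea = V_root / V_field * 100 = 2678 / 3134 * 100 = 85.4499%

85.4499 %


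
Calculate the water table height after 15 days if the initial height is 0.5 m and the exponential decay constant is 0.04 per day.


m = m0 * exp(-k*t)
m = 0.5 * exp(-0.04 * 15)
m = 0.5 * exp(-0.6000)

0.2744 m


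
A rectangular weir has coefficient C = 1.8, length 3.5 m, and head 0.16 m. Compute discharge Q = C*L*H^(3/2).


Q = C * L * H^(3/2) = 1.8 * 3.5 * 0.16^1.5 = 1.8 * 3.5 * 0.064000

0.4032 m^3/s


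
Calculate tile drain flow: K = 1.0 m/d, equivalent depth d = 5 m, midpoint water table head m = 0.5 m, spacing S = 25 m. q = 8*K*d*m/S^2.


q = 8*K*d*m/S^2
q = 8*1.0*5*0.5/25^2
q = 20.0000 / 625

0.0320 m/d


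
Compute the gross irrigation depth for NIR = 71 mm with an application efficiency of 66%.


Ea = 66% = 0.66
GID = NIR / Ea = 71 / 0.66 = 107.5758 mm

107.5758 mm


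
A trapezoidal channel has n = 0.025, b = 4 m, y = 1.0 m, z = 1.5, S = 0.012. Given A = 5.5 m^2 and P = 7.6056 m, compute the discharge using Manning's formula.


R = A/P = 5.5/7.6056 = 0.723151
Q = (1/0.025) * 5.5 * 0.723151^(2/3) * 0.012^0.5

19.4163 m^3/s


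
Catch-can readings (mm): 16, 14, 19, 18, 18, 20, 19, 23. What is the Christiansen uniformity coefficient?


mean = 18.375000 mm
MAD = 1.875000 mm
CU = (1 - 1.875000/18.375000)*100

89.7959 %


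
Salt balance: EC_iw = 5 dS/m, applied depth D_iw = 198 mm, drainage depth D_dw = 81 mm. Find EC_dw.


EC_dw = EC_iw * D_iw / D_dw
EC_dw = 5 * 198 / 81
EC_dw = 990 / 81

12.2222 dS/m


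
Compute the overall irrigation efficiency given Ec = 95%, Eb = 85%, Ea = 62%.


Ec = 0.95, Eb = 0.85, Ea = 0.62
E = 0.95 * 0.85 * 0.62 * 100 = 50.0650%

50.0650 %


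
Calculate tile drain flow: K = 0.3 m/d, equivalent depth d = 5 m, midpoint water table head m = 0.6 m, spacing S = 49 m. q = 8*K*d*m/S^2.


q = 8*K*d*m/S^2
q = 8*0.3*5*0.6/49^2
q = 7.2000 / 2401

0.0030 m/d


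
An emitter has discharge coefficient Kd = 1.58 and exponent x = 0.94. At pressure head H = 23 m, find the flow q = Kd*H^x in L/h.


q = Kd * H^x = 1.58 * 23^0.94 = 1.58 * 19.055667

30.1080 L/h


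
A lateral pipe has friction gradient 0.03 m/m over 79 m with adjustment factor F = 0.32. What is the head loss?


hf = J * L * F = 0.03 * 79 * 0.32 = 0.7584 m

0.7584 m


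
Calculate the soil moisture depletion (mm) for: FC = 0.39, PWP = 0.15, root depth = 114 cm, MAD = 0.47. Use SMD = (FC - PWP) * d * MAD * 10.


SMD = (FC - PWP) * d * MAD * 10
SMD = (0.39 - 0.15) * 114 * 0.47 * 10
SMD = 0.2400 * 114 * 0.47 * 10

128.5920 mm


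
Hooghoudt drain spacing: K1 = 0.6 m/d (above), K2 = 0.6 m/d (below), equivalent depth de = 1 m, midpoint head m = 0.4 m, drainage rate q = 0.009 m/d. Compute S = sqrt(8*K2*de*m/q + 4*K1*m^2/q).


S^2 = 8*K2*de*m/q + 4*K1*m^2/q
S^2 = 8*0.6*1*0.4/0.009 + 4*0.6*0.4^2/0.009
S = sqrt(256.0000)

16.0000 m


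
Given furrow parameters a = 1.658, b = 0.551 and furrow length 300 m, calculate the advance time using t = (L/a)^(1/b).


t = (L/a)^(1/b)
t = (300/1.658)^(1/0.551)
t = 180.940893^(1/0.551)

12507.2793 min


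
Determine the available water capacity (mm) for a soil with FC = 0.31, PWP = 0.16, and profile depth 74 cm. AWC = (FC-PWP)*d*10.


AWC = (FC - PWP) * d * 10
AWC = (0.31 - 0.16) * 74 * 10
AWC = 0.1500 * 74 * 10

111.0000 mm


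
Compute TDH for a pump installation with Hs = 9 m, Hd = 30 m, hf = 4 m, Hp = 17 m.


TDH = Hs + Hd + hf + Hp = 9 + 30 + 4 + 17 = 60

60 m


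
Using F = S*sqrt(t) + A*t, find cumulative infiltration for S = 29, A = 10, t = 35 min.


F = S*sqrt(t) + A*t
F = 29*sqrt(35) + 10*35
F = 29*5.916080 + 350

521.5663 mm


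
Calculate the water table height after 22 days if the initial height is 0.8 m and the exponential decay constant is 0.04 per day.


m = m0 * exp(-k*t)
m = 0.8 * exp(-0.04 * 22)
m = 0.8 * exp(-0.8800)

0.3318 m


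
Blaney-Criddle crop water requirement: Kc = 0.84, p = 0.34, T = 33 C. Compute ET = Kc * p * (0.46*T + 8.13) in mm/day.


ET = Kc * p * (0.46*T + 8.13)
ET = 0.84 * 0.34 * (0.46*33 + 8.13)
ET = 0.84 * 0.34 * 23.3100

6.6573 mm/day


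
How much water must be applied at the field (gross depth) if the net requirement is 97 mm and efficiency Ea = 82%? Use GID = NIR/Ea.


Ea = 82% = 0.82
GID = NIR / Ea = 97 / 0.82 = 118.2927 mm

118.2927 mm


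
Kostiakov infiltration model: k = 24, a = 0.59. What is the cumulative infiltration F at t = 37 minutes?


F = k * t^a = 24 * 37^0.59
F = 24 * 8.418583

202.0460 mm


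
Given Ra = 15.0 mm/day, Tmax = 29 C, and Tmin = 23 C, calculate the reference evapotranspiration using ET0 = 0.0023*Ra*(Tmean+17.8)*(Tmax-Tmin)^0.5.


Tmean = (Tmax + Tmin)/2 = (29 + 23)/2 = 26.0
ET0 = 0.0023 * 15.0 * (26.0 + 17.8) * sqrt(29 - 23)
ET0 = 0.0023 * 15.0 * 43.8 * 2.449490

3.7014 mm/day


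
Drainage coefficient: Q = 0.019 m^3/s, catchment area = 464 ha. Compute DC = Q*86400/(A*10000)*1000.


DC = Q * 86400 / (A * 10000) * 1000
DC = 0.019 * 86400 / (464 * 10000) * 1000
DC = 1641600.0000 / 4640000

0.3538 mm/day


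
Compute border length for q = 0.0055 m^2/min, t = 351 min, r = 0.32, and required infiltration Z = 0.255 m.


L = q*t/((1+r)*Z)
L = 0.0055*351/((1+0.32)*0.255)
L = 1.9305/0.3366

5.7353 m


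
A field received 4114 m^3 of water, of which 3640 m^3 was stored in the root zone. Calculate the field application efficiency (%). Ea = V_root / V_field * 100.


Ea = V_root / V_field * 100 = 3640 / 4114 * 100 = 88.4784%

88.4784 %


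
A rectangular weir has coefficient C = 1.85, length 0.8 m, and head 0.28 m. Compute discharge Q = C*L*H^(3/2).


Q = C * L * H^(3/2) = 1.85 * 0.8 * 0.28^1.5 = 1.85 * 0.8 * 0.148162

0.2193 m^3/s


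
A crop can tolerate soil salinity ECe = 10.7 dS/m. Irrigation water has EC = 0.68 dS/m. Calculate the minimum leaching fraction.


LR = ECiw / (5*ECe - ECiw)
LR = 0.68 / (5*10.7 - 0.68)
LR = 0.68 / 52.8200

0.0129


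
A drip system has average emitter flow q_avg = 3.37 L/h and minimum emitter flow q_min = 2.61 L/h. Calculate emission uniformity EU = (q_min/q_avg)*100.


EU = (q_min/q_avg)*100 = (2.61/3.37)*100 = 77.4481%

77.4481 %


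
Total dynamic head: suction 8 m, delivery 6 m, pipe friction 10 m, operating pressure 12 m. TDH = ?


TDH = Hs + Hd + hf + Hp = 8 + 6 + 10 + 12 = 36

36 m


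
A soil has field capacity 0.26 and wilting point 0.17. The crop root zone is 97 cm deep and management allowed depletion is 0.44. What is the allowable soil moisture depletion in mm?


SMD = (FC - PWP) * d * MAD * 10
SMD = (0.26 - 0.17) * 97 * 0.44 * 10
SMD = 0.0900 * 97 * 0.44 * 10

38.4120 mm


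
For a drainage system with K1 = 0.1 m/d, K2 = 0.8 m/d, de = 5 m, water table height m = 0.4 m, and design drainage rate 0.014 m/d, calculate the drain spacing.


S^2 = 8*K2*de*m/q + 4*K1*m^2/q
S^2 = 8*0.8*5*0.4/0.014 + 4*0.1*0.4^2/0.014
S = sqrt(918.8571)

30.3127 m


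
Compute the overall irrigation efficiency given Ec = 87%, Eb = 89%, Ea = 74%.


Ec = 0.87, Eb = 0.89, Ea = 0.74
E = 0.87 * 0.89 * 0.74 * 100 = 57.2982%

57.2982 %


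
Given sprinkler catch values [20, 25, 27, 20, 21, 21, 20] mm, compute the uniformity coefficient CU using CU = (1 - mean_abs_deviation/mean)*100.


mean = 22.000000 mm
MAD = 2.285714 mm
CU = (1 - 2.285714/22.000000)*100

89.6104 %


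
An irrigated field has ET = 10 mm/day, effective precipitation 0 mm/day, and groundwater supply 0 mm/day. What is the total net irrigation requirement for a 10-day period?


Daily deficit = ET - Pe - GW = 10 - 0 - 0 = 10 mm/day
NIR = 10 * 10 = 100 mm

100.0000 mm


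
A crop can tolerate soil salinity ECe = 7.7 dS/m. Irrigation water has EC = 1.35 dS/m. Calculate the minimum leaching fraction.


LR = ECiw / (5*ECe - ECiw)
LR = 1.35 / (5*7.7 - 1.35)
LR = 1.35 / 37.1500

0.0363


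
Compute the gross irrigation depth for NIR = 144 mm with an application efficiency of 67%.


Ea = 67% = 0.67
GID = NIR / Ea = 144 / 0.67 = 214.9254 mm

214.9254 mm


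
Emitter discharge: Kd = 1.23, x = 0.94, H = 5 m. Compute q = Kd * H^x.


q = Kd * H^x = 1.23 * 5^0.94 = 1.23 * 4.539749

5.5839 L/h


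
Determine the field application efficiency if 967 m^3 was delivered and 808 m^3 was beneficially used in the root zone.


Ea = V_root / V_field * 100 = 808 / 967 * 100 = 83.5574%

83.5574 %


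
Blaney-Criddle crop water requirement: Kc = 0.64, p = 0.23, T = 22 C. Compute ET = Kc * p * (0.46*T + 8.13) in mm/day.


ET = Kc * p * (0.46*T + 8.13)
ET = 0.64 * 0.23 * (0.46*22 + 8.13)
ET = 0.64 * 0.23 * 18.2500

2.6864 mm/day


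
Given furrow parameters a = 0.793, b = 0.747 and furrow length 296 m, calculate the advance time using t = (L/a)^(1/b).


t = (L/a)^(1/b)
t = (296/0.793)^(1/0.747)
t = 373.266078^(1/0.747)

2774.1539 min


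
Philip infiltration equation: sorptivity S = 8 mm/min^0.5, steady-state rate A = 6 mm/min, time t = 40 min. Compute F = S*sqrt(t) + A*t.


F = S*sqrt(t) + A*t
F = 8*sqrt(40) + 6*40
F = 8*6.324555 + 240

290.5964 mm


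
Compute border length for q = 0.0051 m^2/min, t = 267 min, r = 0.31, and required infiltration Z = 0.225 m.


L = q*t/((1+r)*Z)
L = 0.0051*267/((1+0.31)*0.225)
L = 1.3617/0.29475

4.6198 m


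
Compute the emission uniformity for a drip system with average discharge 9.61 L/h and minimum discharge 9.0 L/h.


EU = (q_min/q_avg)*100 = (9.0/9.61)*100 = 93.6524%

93.6524 %


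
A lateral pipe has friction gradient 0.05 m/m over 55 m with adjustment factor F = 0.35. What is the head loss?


hf = J * L * F = 0.05 * 55 * 0.35 = 0.9625 m

0.9625 m


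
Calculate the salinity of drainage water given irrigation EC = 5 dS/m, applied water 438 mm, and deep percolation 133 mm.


EC_dw = EC_iw * D_iw / D_dw
EC_dw = 5 * 438 / 133
EC_dw = 2190 / 133

16.4662 dS/m


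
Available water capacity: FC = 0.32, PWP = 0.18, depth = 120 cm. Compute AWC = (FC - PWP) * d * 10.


AWC = (FC - PWP) * d * 10
AWC = (0.32 - 0.18) * 120 * 10
AWC = 0.1400 * 120 * 10

168.0000 mm


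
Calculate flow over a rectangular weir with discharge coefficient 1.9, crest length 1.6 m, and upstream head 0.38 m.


Q = C * L * H^(3/2) = 1.9 * 1.6 * 0.38^1.5 = 1.9 * 1.6 * 0.234248

0.7121 m^3/s


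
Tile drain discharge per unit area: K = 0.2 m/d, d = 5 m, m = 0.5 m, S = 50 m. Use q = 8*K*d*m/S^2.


q = 8*K*d*m/S^2
q = 8*0.2*5*0.5/50^2
q = 4.0000 / 2500

0.0016 m/d


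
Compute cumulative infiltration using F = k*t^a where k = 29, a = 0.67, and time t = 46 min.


F = k * t^a = 29 * 46^0.67
F = 29 * 13.003125

377.0906 mm


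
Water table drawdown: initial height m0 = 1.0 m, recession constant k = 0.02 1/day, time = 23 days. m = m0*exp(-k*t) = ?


m = m0 * exp(-k*t)
m = 1.0 * exp(-0.02 * 23)
m = 1.0 * exp(-0.4600)

0.6313 m


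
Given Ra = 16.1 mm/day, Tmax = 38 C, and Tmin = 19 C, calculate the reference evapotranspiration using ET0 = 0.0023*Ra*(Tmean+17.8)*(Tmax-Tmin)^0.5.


Tmean = (Tmax + Tmin)/2 = (38 + 19)/2 = 28.5
ET0 = 0.0023 * 16.1 * (28.5 + 17.8) * sqrt(38 - 19)
ET0 = 0.0023 * 16.1 * 46.3 * 4.358899

7.4733 mm/day


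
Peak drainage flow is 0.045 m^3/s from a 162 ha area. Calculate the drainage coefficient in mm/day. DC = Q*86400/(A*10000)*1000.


DC = Q * 86400 / (A * 10000) * 1000
DC = 0.045 * 86400 / (162 * 10000) * 1000
DC = 3888000.0000 / 1620000

2.4000 mm/day


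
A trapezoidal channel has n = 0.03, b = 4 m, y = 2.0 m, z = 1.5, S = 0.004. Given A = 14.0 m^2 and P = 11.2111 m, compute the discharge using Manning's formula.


R = A/P = 14.0/11.2111 = 1.248762
Q = (1/0.03) * 14.0 * 1.248762^(2/3) * 0.004^0.5

34.2260 m^3/s


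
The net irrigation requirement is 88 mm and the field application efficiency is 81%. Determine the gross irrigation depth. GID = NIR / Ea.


Ea = 81% = 0.81
GID = NIR / Ea = 88 / 0.81 = 108.6420 mm

108.6420 mm


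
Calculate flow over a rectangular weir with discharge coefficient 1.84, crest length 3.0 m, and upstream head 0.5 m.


Q = C * L * H^(3/2) = 1.84 * 3.0 * 0.5^1.5 = 1.84 * 3.0 * 0.353553

1.9516 m^3/s


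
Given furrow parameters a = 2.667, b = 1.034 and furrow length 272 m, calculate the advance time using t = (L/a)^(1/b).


t = (L/a)^(1/b)
t = (272/2.667)^(1/1.034)
t = 101.987252^(1/1.034)

87.5993 min


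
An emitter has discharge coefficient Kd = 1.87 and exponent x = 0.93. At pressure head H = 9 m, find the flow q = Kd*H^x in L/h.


q = Kd * H^x = 1.87 * 9^0.93 = 1.87 * 7.716947

14.4307 L/h


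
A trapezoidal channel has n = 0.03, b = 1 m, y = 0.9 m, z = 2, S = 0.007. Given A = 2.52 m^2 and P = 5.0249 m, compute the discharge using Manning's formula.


R = A/P = 2.52/5.0249 = 0.501503
Q = (1/0.03) * 2.52 * 0.501503^(2/3) * 0.007^0.5

4.4362 m^3/s


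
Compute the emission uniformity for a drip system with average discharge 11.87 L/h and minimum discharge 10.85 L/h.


EU = (q_min/q_avg)*100 = (10.85/11.87)*100 = 91.4069%

91.4069 %


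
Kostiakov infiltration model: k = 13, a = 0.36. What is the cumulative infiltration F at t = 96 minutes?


F = k * t^a = 13 * 96^0.36
F = 13 * 5.171513

67.2297 mm


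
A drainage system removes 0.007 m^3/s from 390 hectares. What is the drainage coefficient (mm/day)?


DC = Q * 86400 / (A * 10000) * 1000
DC = 0.007 * 86400 / (390 * 10000) * 1000
DC = 604800.0000 / 3900000

0.1551 mm/day


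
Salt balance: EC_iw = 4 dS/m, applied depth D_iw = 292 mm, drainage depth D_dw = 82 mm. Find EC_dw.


EC_dw = EC_iw * D_iw / D_dw
EC_dw = 4 * 292 / 82
EC_dw = 1168 / 82

14.2439 dS/m


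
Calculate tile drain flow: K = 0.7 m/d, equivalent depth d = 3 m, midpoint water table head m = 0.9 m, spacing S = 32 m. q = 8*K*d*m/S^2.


q = 8*K*d*m/S^2
q = 8*0.7*3*0.9/32^2
q = 15.1200 / 1024

0.0148 m/d


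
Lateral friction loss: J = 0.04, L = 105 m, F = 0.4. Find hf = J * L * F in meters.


hf = J * L * F = 0.04 * 105 * 0.4 = 1.6800 m

1.6800 m


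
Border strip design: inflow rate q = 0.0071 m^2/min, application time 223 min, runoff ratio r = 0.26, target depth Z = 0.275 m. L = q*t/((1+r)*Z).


L = q*t/((1+r)*Z)
L = 0.0071*223/((1+0.26)*0.275)
L = 1.5833/0.3465

4.5694 m


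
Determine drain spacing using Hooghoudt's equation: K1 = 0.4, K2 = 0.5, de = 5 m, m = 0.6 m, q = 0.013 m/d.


S^2 = 8*K2*de*m/q + 4*K1*m^2/q
S^2 = 8*0.5*5*0.6/0.013 + 4*0.4*0.6^2/0.013
S = sqrt(967.3846)

31.1028 m


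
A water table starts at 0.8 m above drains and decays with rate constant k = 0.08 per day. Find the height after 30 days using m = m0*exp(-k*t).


m = m0 * exp(-k*t)
m = 0.8 * exp(-0.08 * 30)
m = 0.8 * exp(-2.4000)

0.0726 m


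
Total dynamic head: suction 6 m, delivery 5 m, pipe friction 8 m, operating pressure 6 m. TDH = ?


TDH = Hs + Hd + hf + Hp = 6 + 5 + 8 + 6 = 25

25 m


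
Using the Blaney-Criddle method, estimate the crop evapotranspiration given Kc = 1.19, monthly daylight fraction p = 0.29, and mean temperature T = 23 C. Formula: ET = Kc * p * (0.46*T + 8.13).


ET = Kc * p * (0.46*T + 8.13)
ET = 1.19 * 0.29 * (0.46*23 + 8.13)
ET = 1.19 * 0.29 * 18.7100

6.4568 mm/day


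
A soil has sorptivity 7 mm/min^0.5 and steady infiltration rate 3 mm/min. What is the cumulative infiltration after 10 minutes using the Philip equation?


F = S*sqrt(t) + A*t
F = 7*sqrt(10) + 3*10
F = 7*3.162278 + 30

52.1359 mm


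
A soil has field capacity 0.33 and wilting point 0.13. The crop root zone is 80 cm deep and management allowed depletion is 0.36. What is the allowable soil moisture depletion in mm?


SMD = (FC - PWP) * d * MAD * 10
SMD = (0.33 - 0.13) * 80 * 0.36 * 10
SMD = 0.2000 * 80 * 0.36 * 10

57.6000 mm


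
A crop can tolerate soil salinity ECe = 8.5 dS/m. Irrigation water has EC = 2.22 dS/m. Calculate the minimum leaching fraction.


LR = ECiw / (5*ECe - ECiw)
LR = 2.22 / (5*8.5 - 2.22)
LR = 2.22 / 40.2800

0.0551


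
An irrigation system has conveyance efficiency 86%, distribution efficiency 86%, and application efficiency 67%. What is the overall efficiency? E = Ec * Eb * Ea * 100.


Ec = 0.86, Eb = 0.86, Ea = 0.67
E = 0.86 * 0.86 * 0.67 * 100 = 49.5532%

49.5532 %


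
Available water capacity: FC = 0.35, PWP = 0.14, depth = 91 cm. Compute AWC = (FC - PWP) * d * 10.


AWC = (FC - PWP) * d * 10
AWC = (0.35 - 0.14) * 91 * 10
AWC = 0.2100 * 91 * 10

191.1000 mm


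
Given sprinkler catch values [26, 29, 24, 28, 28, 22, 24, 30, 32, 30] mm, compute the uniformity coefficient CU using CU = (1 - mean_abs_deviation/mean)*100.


mean = 27.300000 mm
MAD = 2.640000 mm
CU = (1 - 2.640000/27.300000)*100

90.3297 %


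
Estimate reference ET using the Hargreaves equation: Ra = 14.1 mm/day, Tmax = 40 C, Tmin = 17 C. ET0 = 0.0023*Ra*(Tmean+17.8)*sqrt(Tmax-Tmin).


Tmean = (Tmax + Tmin)/2 = (40 + 17)/2 = 28.5
ET0 = 0.0023 * 14.1 * (28.5 + 17.8) * sqrt(40 - 17)
ET0 = 0.0023 * 14.1 * 46.3 * 4.795832

7.2010 mm/day


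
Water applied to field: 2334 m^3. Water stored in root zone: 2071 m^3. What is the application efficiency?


Ea = V_root / V_field * 100 = 2071 / 2334 * 100 = 88.7318%

88.7318 %


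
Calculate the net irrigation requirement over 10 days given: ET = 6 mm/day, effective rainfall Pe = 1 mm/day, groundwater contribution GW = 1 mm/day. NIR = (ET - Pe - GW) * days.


Daily deficit = ET - Pe - GW = 6 - 1 - 1 = 4 mm/day
NIR = 4 * 10 = 40 mm

40.0000 mm


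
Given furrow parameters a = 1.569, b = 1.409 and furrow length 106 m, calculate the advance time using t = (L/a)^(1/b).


t = (L/a)^(1/b)
t = (106/1.569)^(1/1.409)
t = 67.558955^(1/1.409)

19.8870 min


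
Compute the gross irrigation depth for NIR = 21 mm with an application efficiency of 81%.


Ea = 81% = 0.81
GID = NIR / Ea = 21 / 0.81 = 25.9259 mm

25.9259 mm


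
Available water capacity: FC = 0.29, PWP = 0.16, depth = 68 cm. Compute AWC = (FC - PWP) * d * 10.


AWC = (FC - PWP) * d * 10
AWC = (0.29 - 0.16) * 68 * 10
AWC = 0.1300 * 68 * 10

88.4000 mm


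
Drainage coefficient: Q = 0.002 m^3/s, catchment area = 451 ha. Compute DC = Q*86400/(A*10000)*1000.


DC = Q * 86400 / (A * 10000) * 1000
DC = 0.002 * 86400 / (451 * 10000) * 1000
DC = 172800.0000 / 4510000

0.0383 mm/day


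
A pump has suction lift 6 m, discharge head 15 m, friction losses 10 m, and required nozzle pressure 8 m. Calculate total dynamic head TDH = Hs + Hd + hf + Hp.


TDH = Hs + Hd + hf + Hp = 6 + 15 + 10 + 8 = 39

39 m


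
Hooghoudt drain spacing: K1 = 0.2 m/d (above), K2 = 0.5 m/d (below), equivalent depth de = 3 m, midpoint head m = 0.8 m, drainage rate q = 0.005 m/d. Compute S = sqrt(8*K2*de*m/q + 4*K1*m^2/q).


S^2 = 8*K2*de*m/q + 4*K1*m^2/q
S^2 = 8*0.5*3*0.8/0.005 + 4*0.2*0.8^2/0.005
S = sqrt(2022.4000)

44.9711 m


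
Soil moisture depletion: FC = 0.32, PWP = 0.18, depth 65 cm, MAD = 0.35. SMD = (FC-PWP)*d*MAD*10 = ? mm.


SMD = (FC - PWP) * d * MAD * 10
SMD = (0.32 - 0.18) * 65 * 0.35 * 10
SMD = 0.1400 * 65 * 0.35 * 10

31.8500 mm


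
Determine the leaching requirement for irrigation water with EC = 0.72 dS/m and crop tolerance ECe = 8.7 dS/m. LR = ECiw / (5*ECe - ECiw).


LR = ECiw / (5*ECe - ECiw)
LR = 0.72 / (5*8.7 - 0.72)
LR = 0.72 / 42.7800

0.0168


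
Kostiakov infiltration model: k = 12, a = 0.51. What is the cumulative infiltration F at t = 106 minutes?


F = k * t^a = 12 * 106^0.51
F = 12 * 10.787132

129.4456 mm
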